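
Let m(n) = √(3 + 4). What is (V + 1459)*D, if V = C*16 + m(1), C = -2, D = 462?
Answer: 659274 + 462*√7 ≈ 6.6050e+5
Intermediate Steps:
m(n) = √7
V = -32 + √7 (V = -2*16 + √7 = -32 + √7 ≈ -29.354)
(V + 1459)*D = ((-32 + √7) + 1459)*462 = (1427 + √7)*462 = 659274 + 462*√7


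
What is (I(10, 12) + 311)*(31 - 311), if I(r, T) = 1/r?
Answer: -87108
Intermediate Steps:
(I(10, 12) + 311)*(31 - 311) = (1/10 + 311)*(31 - 311) = (1/10 + 311)*(-280) = (3111/10)*(-280) = -87108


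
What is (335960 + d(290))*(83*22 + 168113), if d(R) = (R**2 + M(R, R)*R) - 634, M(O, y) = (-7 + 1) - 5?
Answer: 70734729604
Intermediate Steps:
M(O, y) = -11 (M(O, y) = -6 - 5 = -11)
d(R) = -634 + R**2 - 11*R (d(R) = (R**2 - 11*R) - 634 = -634 + R**2 - 11*R)
(335960 + d(290))*(83*22 + 168113) = (335960 + (-634 + 290**2 - 11*290))*(83*22 + 168113) = (335960 + (-634 + 84100 - 3190))*(1826 + 168113) = (335960 + 80276)*169939 = 416236*169939 = 70734729604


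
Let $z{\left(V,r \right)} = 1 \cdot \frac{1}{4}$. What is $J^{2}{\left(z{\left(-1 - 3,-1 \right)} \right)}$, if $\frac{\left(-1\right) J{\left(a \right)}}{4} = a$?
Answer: $1$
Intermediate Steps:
$z{\left(V,r \right)} = \frac{1}{4}$ ($z{\left(V,r \right)} = 1 \cdot \frac{1}{4} = \frac{1}{4}$)
$J{\left(a \right)} = - 4 a$
$J^{2}{\left(z{\left(-1 - 3,-1 \right)} \right)} = \left(\left(-4\right) \frac{1}{4}\right)^{2} = \left(-1\right)^{2} = 1$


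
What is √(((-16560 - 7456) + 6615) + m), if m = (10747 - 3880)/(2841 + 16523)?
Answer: I*√1631156055577/9682 ≈ 131.91*I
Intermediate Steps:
m = 6867/19364 ≈ 0.35463
√(((-16560 - 7456) + 6615) + m) = √(((-16560 - 7456) + 6615) + 6867/19364) = √((-24016 + 6615) + 6867/19364) = √(-17401 + 6867/19364) = √(-336946097/19364) = I*√1631156055577/9682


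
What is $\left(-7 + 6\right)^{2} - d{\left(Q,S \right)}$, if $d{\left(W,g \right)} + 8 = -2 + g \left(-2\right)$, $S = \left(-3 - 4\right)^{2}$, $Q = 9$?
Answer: $109$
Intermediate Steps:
$S = 49$ ($S = \left(-7\right)^{2} = 49$)
$d{\left(W,g \right)} = -10 - 2 g$ ($d{\left(W,g \right)} = -8 + \left(-2 + g \left(-2\right)\right) = -8 - \left(2 + 2 g\right) = -10 - 2 g$)
$\left(-7 + 6\right)^{2} - d{\left(Q,S \right)} = \left(-7 + 6\right)^{2} - \left(-10 - 98\right) = \left(-1\right)^{2} - \left(-10 - 98\right) = 1 - -108 = 1 + 108 = 109$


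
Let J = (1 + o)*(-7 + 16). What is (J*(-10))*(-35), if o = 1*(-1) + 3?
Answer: 9450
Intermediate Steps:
o = 2 (o = -1 + 3 = 2)
J = 27 (J = (1 + 2)*(-7 + 16) = 3*9 = 27)
(J*(-10))*(-35) = (27*(-10))*(-35) = -270*(-35) = 9450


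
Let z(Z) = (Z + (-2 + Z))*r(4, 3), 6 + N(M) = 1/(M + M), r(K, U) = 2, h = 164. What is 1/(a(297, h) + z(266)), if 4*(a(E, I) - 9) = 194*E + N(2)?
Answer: 16/247553 ≈ 6.4633e-5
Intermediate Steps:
N(M) = -6 + 1/(2*M) (N(M) = -6 + 1/(M + M) = -6 + 1/(2*M))
z(Z) = -4 + 4*Z (z(Z) = (Z + (-2 + Z))*2 = (-2 + 2*Z)*2 = -4 + 4*Z)
a(E, I) = 121/16 + 97*E/2 (a(E, I) = 9 + (194*E + (-6 + (1/2)/2))/4 = 9 + (194*E + (-6 + (1/2)*(1/2)))/4 = 9 + (194*E + (-6 + 1/4))/4 = 9 + (194*E - 23/4)/4 = 9 + (-23/4 + 194*E)/4 = 9 + (-23/16 + 97*E/2) = 121/16 + 97*E/2)
1/(a(297, h) + z(266)) = 1/((121/16 + (97/2)*297) + (-4 + 4*266)) = 1/((121/16 + 28809/2) + (-4 + 1064)) = 1/(230593/16 + 1060) = 1/(247553/16) = 16/247553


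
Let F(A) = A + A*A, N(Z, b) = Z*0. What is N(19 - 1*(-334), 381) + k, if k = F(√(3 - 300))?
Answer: -297 + 3*I*√33 ≈ -297.0 + 17.234*I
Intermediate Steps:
N(Z, b) = 0
F(A) = A + A²
k = 3*I*√33*(1 + 3*I*√33) (k = √(3 - 300)*(1 + √(3 - 300)) = √(-297)*(1 + √(-297)) = (3*I*√33)*(1 + 3*I*√33) = 3*I*√33*(1 + 3*I*√33) ≈ -297.0 + 17.234*I)
N(19 - 1*(-334), 381) + k = 0 + (-297 + 3*I*√33) = -297 + 3*I*√33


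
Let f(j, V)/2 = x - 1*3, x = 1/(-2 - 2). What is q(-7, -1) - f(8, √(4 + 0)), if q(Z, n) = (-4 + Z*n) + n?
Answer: 17/2 ≈ 8.5000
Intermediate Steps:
q(Z, n) = -4 + n + Z*n
x = -¼ (x = 1/(-4) = -¼ ≈ -0.25000)
f(j, V) = -13/2 (f(j, V) = 2*(-¼ - 1*3) = 2*(-¼ - 3) = 2*(-13/4) = -13/2)
q(-7, -1) - f(8, √(4 + 0)) = (-4 - 1 - 7*(-1)) - 1*(-13/2) = (-4 - 1 + 7) + 13/2 = 2 + 13/2 = 17/2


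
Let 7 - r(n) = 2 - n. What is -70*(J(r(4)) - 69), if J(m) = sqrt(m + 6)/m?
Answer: 4830 - 70*sqrt(15)/9 ≈ 4799.9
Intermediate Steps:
r(n) = 5 + n (r(n) = 7 - (2 - n) = 7 + (-2 + n) = 5 + n)
J(m) = sqrt(6 + m)/m
-70*(J(r(4)) - 69) = -70*(sqrt(6 + (5 + 4))/(5 + 4) - 69) = -70*(sqrt(6 + 9)/9 - 69) = -70*(sqrt(15)/9 - 69) = -70*(-69 + sqrt(15)/9) = 4830 - 70*sqrt(15)/9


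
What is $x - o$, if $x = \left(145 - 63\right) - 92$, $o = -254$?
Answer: $244$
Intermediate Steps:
$x = -10$ ($x = 82 - 92 = -10$)
$x - o = -10 - -254 = -10 + 254 = 244$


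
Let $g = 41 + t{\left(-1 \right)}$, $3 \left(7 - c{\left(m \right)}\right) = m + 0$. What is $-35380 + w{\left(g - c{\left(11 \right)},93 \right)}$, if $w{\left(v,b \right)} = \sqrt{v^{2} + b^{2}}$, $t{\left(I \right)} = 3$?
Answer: $-35380 + \frac{5 \sqrt{3709}}{3} \approx -35279.0$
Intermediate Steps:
$c{\left(m \right)} = 7 - \frac{m}{3}$ ($c{\left(m \right)} = 7 - \frac{m + 0}{3} = 7 - \frac{m}{3}$)
$g = 44$ ($g = 41 + 3 = 44$)
$w{\left(v,b \right)} = \sqrt{b^{2} + v^{2}}$
$-35380 + w{\left(g - c{\left(11 \right)},93 \right)} = -35380 + \sqrt{93^{2} + \left(44 - \left(7 - \frac{11}{3}\right)\right)^{2}} = -35380 + \sqrt{8649 + \left(44 - \left(7 - \frac{11}{3}\right)\right)^{2}} = -35380 + \sqrt{8649 + \left(44 - \frac{10}{3}\right)^{2}} = -35380 + \sqrt{8649 + \left(\frac{122}{3}\right)^{2}} = -35380 + \sqrt{8649 + \frac{14884}{9}} = -35380 + \sqrt{\frac{92725}{9}} = -35380 + \frac{5 \sqrt{3709}}{3}$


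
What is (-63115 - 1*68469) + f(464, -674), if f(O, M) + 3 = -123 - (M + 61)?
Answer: -131097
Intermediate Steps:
f(O, M) = -187 - M (f(O, M) = -3 + (-123 - (M + 61)) = -3 + (-123 - (61 + M)) = -3 + (-123 + (-61 - M)) = -3 + (-184 - M) = -187 - M)
(-63115 - 1*68469) + f(464, -674) = (-63115 - 1*68469) + (-187 - 1*(-674)) = (-63115 - 68469) + (-187 + 674) = -131584 + 487 = -131097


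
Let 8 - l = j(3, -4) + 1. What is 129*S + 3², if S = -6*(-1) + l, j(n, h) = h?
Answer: 2202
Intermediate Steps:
l = 11 (l = 8 - (-4 + 1) = 8 - 1*(-3) = 8 + 3 = 11)
S = 17 (S = -6*(-1) + 11 = 6 + 11 = 17)
129*S + 3² = 129*17 + 3² = 2193 + 9 = 2202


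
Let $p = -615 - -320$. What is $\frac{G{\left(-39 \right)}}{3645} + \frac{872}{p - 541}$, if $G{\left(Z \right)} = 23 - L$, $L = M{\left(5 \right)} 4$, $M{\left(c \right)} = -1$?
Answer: $- \frac{29221}{28215} \approx -1.0357$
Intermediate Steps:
$p = -295$ ($p = -615 + 320 = -295$)
$L = -4$ ($L = \left(-1\right) 4 = -4$)
$G{\left(Z \right)} = 27$ ($G{\left(Z \right)} = 23 - -4 = 23 + 4 = 27$)
$\frac{G{\left(-39 \right)}}{3645} + \frac{872}{p - 541} = \frac{27}{3645} + \frac{872}{-295 - 541} = 27 \cdot \frac{1}{3645} + \frac{872}{-295 - 541} = \frac{1}{135} + \frac{872}{-836} = \frac{1}{135} + 872 \left(- \frac{1}{836}\right) = \frac{1}{135} - \frac{218}{209} = - \frac{29221}{28215}$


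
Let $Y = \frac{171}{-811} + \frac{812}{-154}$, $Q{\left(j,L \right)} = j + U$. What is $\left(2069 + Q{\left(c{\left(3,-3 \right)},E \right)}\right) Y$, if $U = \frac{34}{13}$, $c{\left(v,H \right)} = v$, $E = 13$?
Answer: $- \frac{101488110}{8921} \approx -11376.0$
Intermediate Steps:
$U = \frac{34}{13}$ ($U = 34 \cdot \frac{1}{13} = \frac{34}{13} \approx 2.6154$)
$Q{\left(j,L \right)} = \frac{34}{13} + j$ ($Q{\left(j,L \right)} = j + \frac{34}{13} = \frac{34}{13} + j$)
$Y = - \frac{48919}{8921}$ ($Y = 171 \left(- \frac{1}{811}\right) + 812 \left(- \frac{1}{154}\right) = - \frac{171}{811} - \frac{58}{11} = - \frac{48919}{8921} \approx -5.4836$)
$\left(2069 + Q{\left(c{\left(3,-3 \right)},E \right)}\right) Y = \left(2069 + \left(\frac{34}{13} + 3\right)\right) \left(- \frac{48919}{8921}\right) = \left(2069 + \frac{73}{13}\right) \left(- \frac{48919}{8921}\right) = \frac{26970}{13} \left(- \frac{48919}{8921}\right) = - \frac{101488110}{8921}$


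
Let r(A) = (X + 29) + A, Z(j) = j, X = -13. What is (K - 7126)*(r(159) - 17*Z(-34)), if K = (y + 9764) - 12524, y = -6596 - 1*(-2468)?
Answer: -10552542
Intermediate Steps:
y = -4128 (y = -6596 + 2468 = -4128)
r(A) = 16 + A (r(A) = (-13 + 29) + A = 16 + A)
K = -6888 (K = (-4128 + 9764) - 12524 = 5636 - 12524 = -6888)
(K - 7126)*(r(159) - 17*Z(-34)) = (-6888 - 7126)*((16 + 159) - 17*(-34)) = -14014*(175 + 578) = -14014*753 = -10552542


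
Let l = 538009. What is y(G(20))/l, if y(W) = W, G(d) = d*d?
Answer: 400/538009 ≈ 0.00074348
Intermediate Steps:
G(d) = d**2
y(G(20))/l = 20**2/538009 = 400*(1/538009) = 400/538009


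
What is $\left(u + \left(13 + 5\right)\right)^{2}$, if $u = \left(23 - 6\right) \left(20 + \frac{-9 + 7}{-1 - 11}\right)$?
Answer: $\frac{4687225}{36} \approx 1.302 \cdot 10^{5}$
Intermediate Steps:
$u = \frac{2057}{6}$ ($u = 17 \left(20 - \frac{2}{-12}\right) = 17 \left(20 - - \frac{1}{6}\right) = 17 \left(20 + \frac{1}{6}\right) = 17 \cdot \frac{121}{6} = \frac{2057}{6} \approx 342.83$)
$\left(u + \left(13 + 5\right)\right)^{2} = \left(\frac{2057}{6} + \left(13 + 5\right)\right)^{2} = \left(\frac{2057}{6} + 18\right)^{2} = \left(\frac{2165}{6}\right)^{2} = \frac{4687225}{36}$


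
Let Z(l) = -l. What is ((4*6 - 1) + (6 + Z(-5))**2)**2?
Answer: 20736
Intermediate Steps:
((4*6 - 1) + (6 + Z(-5))**2)**2 = ((4*6 - 1) + (6 - 1*(-5))**2)**2 = ((24 - 1) + (6 + 5)**2)**2 = (23 + 11**2)**2 = (23 + 121)**2 = 144**2 = 20736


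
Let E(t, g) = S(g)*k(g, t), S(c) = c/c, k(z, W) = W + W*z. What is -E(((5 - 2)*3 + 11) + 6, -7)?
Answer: 156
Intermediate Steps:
S(c) = 1
E(t, g) = t*(1 + g) (E(t, g) = 1*(t*(1 + g)) = t*(1 + g))
-E(((5 - 2)*3 + 11) + 6, -7) = -(((5 - 2)*3 + 11) + 6)*(1 - 7) = -((3*3 + 11) + 6)*(-6) = -((9 + 11) + 6)*(-6) = -(20 + 6)*(-6) = -26*(-6) = -1*(-156) = 156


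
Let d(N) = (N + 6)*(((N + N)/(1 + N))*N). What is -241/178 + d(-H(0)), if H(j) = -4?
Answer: 11151/178 ≈ 62.646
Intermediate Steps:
d(N) = 2*N²*(6 + N)/(1 + N) (d(N) = (6 + N)*(((2*N)/(1 + N))*N) = (6 + N)*((2*N/(1 + N))*N) = (6 + N)*(2*N²/(1 + N)) = 2*N²*(6 + N)/(1 + N))
-241/178 + d(-H(0)) = -241/178 + 2*(-1*(-4))²*(6 - 1*(-4))/(1 - 1*(-4)) = (1/178)*(-241) + 2*4²*(6 + 4)/(1 + 4) = -241/178 + 2*16*10/5 = -241/178 + 2*16*(⅕)*10 = -241/178 + 64 = 11151/178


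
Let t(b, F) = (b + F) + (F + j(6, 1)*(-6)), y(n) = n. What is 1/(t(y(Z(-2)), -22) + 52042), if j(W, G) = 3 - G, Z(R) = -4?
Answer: 1/51982 ≈ 1.9237e-5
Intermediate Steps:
t(b, F) = -12 + b + 2*F (t(b, F) = (b + F) + (F + (3 - 1*1)*(-6)) = (F + b) + (F + (3 - 1)*(-6)) = (F + b) + (F + 2*(-6)) = (F + b) + (F - 12) = (F + b) + (-12 + F) = -12 + b + 2*F)
1/(t(y(Z(-2)), -22) + 52042) = 1/((-12 - 4 + 2*(-22)) + 52042) = 1/((-12 - 4 - 44) + 52042) = 1/(-60 + 52042) = 1/51982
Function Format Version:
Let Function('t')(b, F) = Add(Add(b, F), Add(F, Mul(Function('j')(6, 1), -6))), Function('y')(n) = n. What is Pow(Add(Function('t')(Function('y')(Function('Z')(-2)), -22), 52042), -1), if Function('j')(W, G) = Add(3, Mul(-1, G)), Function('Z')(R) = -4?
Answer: Rational(1, 51982) ≈ 1.9237e-5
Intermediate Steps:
Function('t')(b, F) = Add(-12, b, Mul(2, F)) (Function('t')(b, F) = Add(Add(b, F), Add(F, Mul(Add(3, Mul(-1, 1)), -6))) = Add(Add(F, b), Add(F, Mul(Add(3, -1), -6))) = Add(Add(F, b), Add(F, Mul(2, -6))) = Add(Add(F, b), Add(F, -12)) = Add(Add(F, b), Add(-12, F)) = Add(-12, b, Mul(2, F)))
Pow(Add(Function('t')(Function('y')(Function('Z')(-2)), -22), 52042), -1) = Pow(Add(Add(-12, -4, Mul(2, -22)), 52042), -1) = Pow(Add(Add(-12, -4, -44), 52042), -1) = Pow(Add(-60, 52042), -1) = Pow(51982, -1) = Rational(1, 51982)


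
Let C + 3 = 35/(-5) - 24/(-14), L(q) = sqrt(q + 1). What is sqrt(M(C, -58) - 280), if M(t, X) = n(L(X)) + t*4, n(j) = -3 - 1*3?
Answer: I*sqrt(15638)/7 ≈ 17.865*I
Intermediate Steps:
L(q) = sqrt(1 + q)
n(j) = -6 (n(j) = -3 - 3 = -6)
C = -58/7 (C = -3 + (35/(-5) - 24/(-14)) = -3 + (35*(-1/5) - 24*(-1/14)) = -3 + (-7 + 12/7) = -3 - 37/7 = -58/7 ≈ -8.2857)
M(t, X) = -6 + 4*t (M(t, X) = -6 + t*4 = -6 + 4*t)
sqrt(M(C, -58) - 280) = sqrt((-6 + 4*(-58/7)) - 280) = sqrt((-6 - 232/7) - 280) = sqrt(-274/7 - 280) = sqrt(-2234/7) = I*sqrt(15638)/7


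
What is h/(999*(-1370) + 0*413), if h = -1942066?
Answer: 971033/684315 ≈ 1.4190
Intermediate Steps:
h/(999*(-1370) + 0*413) = -1942066/(999*(-1370) + 0*413) = -1942066/(-1368630 + 0) = -1942066/(-1368630) = -1942066*(-1/1368630) = 971033/684315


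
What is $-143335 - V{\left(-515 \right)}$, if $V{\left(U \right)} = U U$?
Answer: $-408560$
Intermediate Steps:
$V{\left(U \right)} = U^{2}$
$-143335 - V{\left(-515 \right)} = -143335 - \left(-515\right)^{2} = -143335 - 265225 = -408560$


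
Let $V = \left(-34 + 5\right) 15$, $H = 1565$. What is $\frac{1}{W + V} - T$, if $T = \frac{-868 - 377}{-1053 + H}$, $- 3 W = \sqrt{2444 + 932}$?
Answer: $\frac{2114058525}{870220288} + \frac{12 \sqrt{211}}{1699649} \approx 2.4294$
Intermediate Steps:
$W = - \frac{4 \sqrt{211}}{3}$ ($W = - \frac{\sqrt{2444 + 932}}{3} = - \frac{\sqrt{3376}}{3} = - \frac{4 \sqrt{211}}{3} \approx -19.368$)
$T = - \frac{1245}{512}$ ($T = \frac{-868 - 377}{-1053 + 1565} = - \frac{1245}{512} \approx -2.4316$)
$V = -435$ ($V = \left(-29\right) 15 = -435$)
$\frac{1}{W + V} - T = \frac{1}{- \frac{4 \sqrt{211}}{3} - 435} - - \frac{1245}{512} = \frac{1}{-435 - \frac{4 \sqrt{211}}{3}} + \frac{1245}{512} = \frac{1245}{512} + \frac{1}{-435 - \frac{4 \sqrt{211}}{3}}$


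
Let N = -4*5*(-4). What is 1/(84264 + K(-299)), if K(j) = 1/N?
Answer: 80/6741121 ≈ 1.1867e-5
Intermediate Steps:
N = 80 (N = -20*(-4) = 80)
K(j) = 1/80
1/(84264 + K(-299)) = 1/(84264 + 1/80) = 1/(6741121/80) = 80/6741121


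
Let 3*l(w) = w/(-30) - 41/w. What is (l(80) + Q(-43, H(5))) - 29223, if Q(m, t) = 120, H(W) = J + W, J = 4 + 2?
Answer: -20954923/720 ≈ -29104.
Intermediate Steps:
J = 6
H(W) = 6 + W
l(w) = -41/(3*w) - w/90 (l(w) = (w/(-30) - 41/w)/3 = (w*(-1/30) - 41/w)/3 = (-w/30 - 41/w)/3 = (-41/w - w/30)/3 = -41/(3*w) - w/90)
(l(80) + Q(-43, H(5))) - 29223 = ((1/90)*(-1230 - 1*80**2)/80 + 120) - 29223 = ((1/90)*(1/80)*(-1230 - 1*6400) + 120) - 29223 = ((1/90)*(1/80)*(-1230 - 6400) + 120) - 29223 = ((1/90)*(1/80)*(-7630) + 120) - 29223 = (-763/720 + 120) - 29223 = 85637/720 - 29223 = -20954923/720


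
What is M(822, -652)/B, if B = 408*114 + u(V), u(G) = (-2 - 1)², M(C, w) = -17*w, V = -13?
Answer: 11084/46521 ≈ 0.23826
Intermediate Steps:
u(G) = 9 (u(G) = (-3)² = 9)
B = 46521 (B = 408*114 + 9 = 46512 + 9 = 46521)
M(822, -652)/B = -17*(-652)/46521 = 11084*(1/46521) = 11084/46521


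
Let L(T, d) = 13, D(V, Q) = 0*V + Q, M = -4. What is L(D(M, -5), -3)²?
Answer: 169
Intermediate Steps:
D(V, Q) = Q (D(V, Q) = 0 + Q = Q)
L(D(M, -5), -3)² = 13² = 169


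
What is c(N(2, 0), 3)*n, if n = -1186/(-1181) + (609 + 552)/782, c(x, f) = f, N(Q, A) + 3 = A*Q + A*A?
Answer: 6895779/923542 ≈ 7.4667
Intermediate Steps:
N(Q, A) = -3 + A² + A*Q (N(Q, A) = -3 + (A*Q + A*A) = -3 + (A*Q + A²) = -3 + (A² + A*Q) = -3 + A² + A*Q)
n = 2298593/923542 (n = -1186*(-1/1181) + 1161*(1/782) = 1186/1181 + 1161/782 = 2298593/923542 ≈ 2.4889)
c(N(2, 0), 3)*n = 3*(2298593/923542) = 6895779/923542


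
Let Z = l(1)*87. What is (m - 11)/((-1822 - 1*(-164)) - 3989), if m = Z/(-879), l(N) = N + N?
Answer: 3281/1654571 ≈ 0.0019830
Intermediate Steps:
l(N) = 2*N
Z = 174 (Z = (2*1)*87 = 2*87 = 174)
m = -58/293 (m = 174/(-879) = 174*(-1/879) = -58/293 ≈ -0.19795)
(m - 11)/((-1822 - 1*(-164)) - 3989) = (-58/293 - 11)/((-1822 - 1*(-164)) - 3989) = -3281/(293*((-1822 + 164) - 3989)) = -3281/(293*(-1658 - 3989)) = -3281/293/(-5647) = -3281/293*(-1/5647) = 3281/1654571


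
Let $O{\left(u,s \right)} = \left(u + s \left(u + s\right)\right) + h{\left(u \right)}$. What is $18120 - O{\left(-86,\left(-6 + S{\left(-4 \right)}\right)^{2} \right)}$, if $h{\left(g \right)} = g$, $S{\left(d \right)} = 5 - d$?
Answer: $18985$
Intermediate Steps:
$O{\left(u,s \right)} = 2 u + s \left(s + u\right)$ ($O{\left(u,s \right)} = \left(u + s \left(u + s\right)\right) + u = \left(u + s \left(s + u\right)\right) + u = 2 u + s \left(s + u\right)$)
$18120 - O{\left(-86,\left(-6 + S{\left(-4 \right)}\right)^{2} \right)} = 18120 - \left(\left(\left(-6 + \left(5 - -4\right)\right)^{2}\right)^{2} + 2 \left(-86\right) + \left(-6 + \left(5 - -4\right)\right)^{2} \left(-86\right)\right) = 18120 - \left(\left(\left(-6 + \left(5 + 4\right)\right)^{2}\right)^{2} - 172 + \left(-6 + \left(5 + 4\right)\right)^{2} \left(-86\right)\right) = 18120 - \left(\left(\left(-6 + 9\right)^{2}\right)^{2} - 172 + \left(-6 + 9\right)^{2} \left(-86\right)\right) = 18120 - \left(\left(3^{2}\right)^{2} - 172 + 3^{2} \left(-86\right)\right) = 18120 - \left(9^{2} - 172 + 9 \left(-86\right)\right) = 18120 - \left(81 - 172 - 774\right) = 18120 - -865 = 18120 + 865 = 18985$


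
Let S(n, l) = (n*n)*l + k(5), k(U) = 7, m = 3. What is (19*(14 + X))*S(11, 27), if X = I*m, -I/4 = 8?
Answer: -5100892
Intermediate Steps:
I = -32 (I = -4*8 = -32)
S(n, l) = 7 + l*n² (S(n, l) = (n*n)*l + 7 = n²*l + 7 = l*n² + 7 = 7 + l*n²)
X = -96 (X = -32*3 = -96)
(19*(14 + X))*S(11, 27) = (19*(14 - 96))*(7 + 27*11²) = (19*(-82))*(7 + 27*121) = -1558*(7 + 3267) = -1558*3274 = -5100892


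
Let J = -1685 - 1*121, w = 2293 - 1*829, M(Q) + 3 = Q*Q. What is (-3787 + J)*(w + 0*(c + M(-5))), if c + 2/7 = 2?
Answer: -8188152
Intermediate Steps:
c = 12/7 (c = -2/7 + 2 = 12/7 ≈ 1.7143)
M(Q) = -3 + Q² (M(Q) = -3 + Q*Q = -3 + Q²)
w = 1464 (w = 2293 - 829 = 1464)
J = -1806 (J = -1685 - 121 = -1806)
(-3787 + J)*(w + 0*(c + M(-5))) = (-3787 - 1806)*(1464 + 0*(12/7 + (-3 + (-5)²))) = -5593*(1464 + 0*(12/7 + (-3 + 25))) = -5593*(1464 + 0*(12/7 + 22)) = -5593*(1464 + 0*(166/7)) = -5593*(1464 + 0) = -5593*1464 = -8188152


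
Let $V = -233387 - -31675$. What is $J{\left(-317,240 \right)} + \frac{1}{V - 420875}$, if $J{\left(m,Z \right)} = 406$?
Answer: $\frac{252770321}{622587} \approx 406.0$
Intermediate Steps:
$V = -201712$ ($V = -233387 + 31675 = -201712$)
$J{\left(-317,240 \right)} + \frac{1}{V - 420875} = 406 + \frac{1}{-201712 - 420875} = 406 + \frac{1}{-622587} = 406 - \frac{1}{622587} = \frac{252770321}{622587}$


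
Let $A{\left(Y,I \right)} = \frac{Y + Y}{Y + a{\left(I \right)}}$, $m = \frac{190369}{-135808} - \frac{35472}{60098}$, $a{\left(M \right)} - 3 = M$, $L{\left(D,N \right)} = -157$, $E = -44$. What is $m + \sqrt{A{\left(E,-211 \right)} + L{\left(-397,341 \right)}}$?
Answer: $- \frac{8129088769}{4080894592} + \frac{i \sqrt{69083}}{21} \approx -1.992 + 12.516 i$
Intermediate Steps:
$a{\left(M \right)} = 3 + M$
$m = - \frac{8129088769}{4080894592}$ ($m = 190369 \left(- \frac{1}{135808}\right) - \frac{17736}{30049} = - \frac{190369}{135808} - \frac{17736}{30049} = - \frac{8129088769}{4080894592} \approx -1.992$)
$A{\left(Y,I \right)} = \frac{2 Y}{3 + I + Y}$ ($A{\left(Y,I \right)} = \frac{Y + Y}{Y + \left(3 + I\right)} = \frac{2 Y}{3 + I + Y}$)
$m + \sqrt{A{\left(E,-211 \right)} + L{\left(-397,341 \right)}} = - \frac{8129088769}{4080894592} + \sqrt{2 \left(-44\right) \frac{1}{3 - 211 - 44} - 157} = - \frac{8129088769}{4080894592} + \sqrt{2 \left(-44\right) \frac{1}{-252} - 157} = - \frac{8129088769}{4080894592} + \sqrt{2 \left(-44\right) \left(- \frac{1}{252}\right) - 157} = - \frac{8129088769}{4080894592} + \sqrt{\frac{22}{63} - 157} = - \frac{8129088769}{4080894592} + \sqrt{- \frac{9869}{63}} = - \frac{8129088769}{4080894592} + \frac{i \sqrt{69083}}{21}$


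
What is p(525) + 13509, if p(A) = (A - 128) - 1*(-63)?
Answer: 13969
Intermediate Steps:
p(A) = -65 + A (p(A) = (-128 + A) + 63 = -65 + A)
p(525) + 13509 = (-65 + 525) + 13509 = 460 + 13509 = 13969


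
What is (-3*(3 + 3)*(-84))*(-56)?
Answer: -84672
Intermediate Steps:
(-3*(3 + 3)*(-84))*(-56) = (-3*6*(-84))*(-56) = -18*(-84)*(-56) = 1512*(-56) = -84672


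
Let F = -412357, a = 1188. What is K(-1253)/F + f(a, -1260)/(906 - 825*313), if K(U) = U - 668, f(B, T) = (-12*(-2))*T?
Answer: 1440442831/11789698987 ≈ 0.12218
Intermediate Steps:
f(B, T) = 24*T
K(U) = -668 + U
K(-1253)/F + f(a, -1260)/(906 - 825*313) = (-668 - 1253)/(-412357) + (24*(-1260))/(906 - 825*313) = -1921*(-1/412357) - 30240/(906 - 258225) = 1921/412357 - 30240/(-257319) = 1921/412357 - 30240*(-1/257319) = 1921/412357 + 3360/28591 = 1440442831/11789698987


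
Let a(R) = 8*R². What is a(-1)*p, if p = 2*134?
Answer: 2144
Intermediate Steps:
p = 268
a(-1)*p = (8*(-1)²)*268 = (8*1)*268 = 8*268 = 2144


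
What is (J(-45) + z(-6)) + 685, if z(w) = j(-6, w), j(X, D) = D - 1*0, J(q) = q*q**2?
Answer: -90446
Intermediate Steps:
J(q) = q**3
j(X, D) = D (j(X, D) = D + 0 = D)
z(w) = w
(J(-45) + z(-6)) + 685 = ((-45)**3 - 6) + 685 = (-91125 - 6) + 685 = -91131 + 685 = -90446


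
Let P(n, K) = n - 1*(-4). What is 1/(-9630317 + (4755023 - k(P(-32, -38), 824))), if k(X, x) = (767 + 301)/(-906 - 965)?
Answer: -1871/9121674006 ≈ -2.0512e-7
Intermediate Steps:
P(n, K) = 4 + n (P(n, K) = n + 4 = 4 + n)
k(X, x) = -1068/1871 (k(X, x) = 1068/(-1871) = 1068*(-1/1871) = -1068/1871)
1/(-9630317 + (4755023 - k(P(-32, -38), 824))) = 1/(-9630317 + (4755023 - 1*(-1068/1871))) = 1/(-9630317 + (4755023 + 1068/1871)) = 1/(-9630317 + 8896649101/1871) = 1/(-9121674006/1871) = -1871/9121674006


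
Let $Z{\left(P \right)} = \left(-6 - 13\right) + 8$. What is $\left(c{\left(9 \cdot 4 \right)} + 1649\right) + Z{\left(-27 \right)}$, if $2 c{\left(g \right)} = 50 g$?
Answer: $2538$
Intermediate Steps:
$Z{\left(P \right)} = -11$ ($Z{\left(P \right)} = -19 + 8 = -11$)
$c{\left(g \right)} = 25 g$ ($c{\left(g \right)} = \frac{50 g}{2} = 25 g$)
$\left(c{\left(9 \cdot 4 \right)} + 1649\right) + Z{\left(-27 \right)} = \left(25 \cdot 9 \cdot 4 + 1649\right) - 11 = \left(25 \cdot 36 + 1649\right) - 11 = \left(900 + 1649\right) - 11 = 2549 - 11 = 2538$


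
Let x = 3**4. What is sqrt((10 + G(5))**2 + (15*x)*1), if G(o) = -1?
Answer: 36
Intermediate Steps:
x = 81
sqrt((10 + G(5))**2 + (15*x)*1) = sqrt((10 - 1)**2 + (15*81)*1) = sqrt(9**2 + 1215*1) = sqrt(81 + 1215) = sqrt(1296) = 36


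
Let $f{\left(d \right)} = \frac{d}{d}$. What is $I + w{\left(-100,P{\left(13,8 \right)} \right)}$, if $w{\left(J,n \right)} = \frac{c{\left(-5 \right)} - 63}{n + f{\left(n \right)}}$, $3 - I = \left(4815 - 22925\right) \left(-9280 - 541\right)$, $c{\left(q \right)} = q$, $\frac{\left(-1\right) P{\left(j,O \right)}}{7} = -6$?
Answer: $- \frac{7647907269}{43} \approx -1.7786 \cdot 10^{8}$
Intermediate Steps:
$P{\left(j,O \right)} = 42$ ($P{\left(j,O \right)} = \left(-7\right) \left(-6\right) = 42$)
$I = -177858307$ ($I = 3 - \left(4815 - 22925\right) \left(-9280 - 541\right) = 3 - \left(-18110\right) \left(-9821\right) = 3 - 177858310 = -177858307$)
$f{\left(d \right)} = 1$
$w{\left(J,n \right)} = - \frac{68}{1 + n}$ ($w{\left(J,n \right)} = \frac{-5 - 63}{n + 1} = - \frac{68}{1 + n}$)
$I + w{\left(-100,P{\left(13,8 \right)} \right)} = -177858307 - \frac{68}{1 + 42} = -177858307 - \frac{68}{43} = - \frac{7647907269}{43}$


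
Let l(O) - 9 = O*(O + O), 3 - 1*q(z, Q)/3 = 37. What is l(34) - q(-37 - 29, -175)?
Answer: 2423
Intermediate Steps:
q(z, Q) = -102 (q(z, Q) = 9 - 3*37 = 9 - 111 = -102)
l(O) = 9 + 2*O² (l(O) = 9 + O*(O + O) = 9 + O*(2*O) = 9 + 2*O²)
l(34) - q(-37 - 29, -175) = (9 + 2*34²) - 1*(-102) = (9 + 2*1156) + 102 = (9 + 2312) + 102 = 2321 + 102 = 2423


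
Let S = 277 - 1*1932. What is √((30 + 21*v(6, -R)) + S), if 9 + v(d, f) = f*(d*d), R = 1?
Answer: I*√2570 ≈ 50.695*I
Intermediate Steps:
v(d, f) = -9 + f*d² (v(d, f) = -9 + f*(d*d) = -9 + f*d²)
S = -1655 (S = 277 - 1932 = -1655)
√((30 + 21*v(6, -R)) + S) = √((30 + 21*(-9 - 1*1*6²)) - 1655) = √((30 + 21*(-9 - 1*36)) - 1655) = √((30 + 21*(-9 - 36)) - 1655) = √((30 + 21*(-45)) - 1655) = √((30 - 945) - 1655) = √(-915 - 1655) = √(-2570) = I*√2570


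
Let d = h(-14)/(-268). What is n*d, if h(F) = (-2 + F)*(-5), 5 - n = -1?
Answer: -120/67 ≈ -1.7910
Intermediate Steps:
n = 6 (n = 5 - 1*(-1) = 5 + 1 = 6)
h(F) = 10 - 5*F
d = -20/67 (d = (10 - 5*(-14))/(-268) = (10 + 70)*(-1/268) = 80*(-1/268) = -20/67 ≈ -0.29851)
n*d = 6*(-20/67) = -120/67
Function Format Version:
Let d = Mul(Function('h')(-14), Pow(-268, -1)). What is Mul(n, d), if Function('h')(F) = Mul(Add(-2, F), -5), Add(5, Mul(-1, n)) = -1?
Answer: Rational(-120, 67) ≈ -1.7910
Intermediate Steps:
n = 6 (n = Add(5, Mul(-1, -1)) = Add(5, 1) = 6)
Function('h')(F) = Add(10, Mul(-5, F))
d = Rational(-20, 67) (d = Mul(Add(10, Mul(-5, -14)), Pow(-268, -1)) = Mul(Add(10, 70), Rational(-1, 268)) = Mul(80, Rational(-1, 268)) = Rational(-20, 67) ≈ -0.29851)
Mul(n, d) = Mul(6, Rational(-20, 67)) = Rational(-120, 67)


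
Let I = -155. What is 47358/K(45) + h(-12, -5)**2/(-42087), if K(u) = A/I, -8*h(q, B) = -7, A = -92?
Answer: 4943027240953/61952064 ≈ 79788.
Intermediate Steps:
h(q, B) = 7/8 (h(q, B) = -1/8*(-7) = 7/8)
K(u) = 92/155 (K(u) = -92/(-155) = -92*(-1/155) = 92/155)
47358/K(45) + h(-12, -5)**2/(-42087) = 47358/(92/155) + (7/8)**2/(-42087) = 47358*(155/92) + (49/64)*(-1/42087) = 3670245/46 - 49/2693568 = 4943027240953/61952064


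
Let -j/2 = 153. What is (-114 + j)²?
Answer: 176400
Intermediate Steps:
j = -306 (j = -2*153 = -306)
(-114 + j)² = (-114 - 306)² = (-420)² = 176400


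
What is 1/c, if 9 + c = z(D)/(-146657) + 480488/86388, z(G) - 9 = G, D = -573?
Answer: -3167351229/10877248199 ≈ -0.29119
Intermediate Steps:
z(G) = 9 + G
c = -10877248199/3167351229 (c = -9 + ((9 - 573)/(-146657) + 480488/86388) = -9 + (-564*(-1/146657) + 480488*(1/86388)) = -9 + (564/146657 + 120122/21597) = -9 + 17628912862/3167351229 = -10877248199/3167351229 ≈ -3.4342)
1/c = 1/(-10877248199/3167351229) = -3167351229/10877248199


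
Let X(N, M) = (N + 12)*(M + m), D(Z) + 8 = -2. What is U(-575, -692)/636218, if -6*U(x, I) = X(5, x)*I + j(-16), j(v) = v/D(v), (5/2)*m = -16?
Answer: -8549489/4771635 ≈ -1.7917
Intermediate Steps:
m = -32/5 (m = (⅖)*(-16) = -32/5 ≈ -6.4000)
D(Z) = -10 (D(Z) = -8 - 2 = -10)
X(N, M) = (12 + N)*(-32/5 + M) (X(N, M) = (N + 12)*(M - 32/5) = (12 + N)*(-32/5 + M))
j(v) = -v/10 (j(v) = v/(-10) = v*(-⅒) = -v/10)
U(x, I) = -4/15 - I*(-544/5 + 17*x)/6 (U(x, I) = -((-384/5 + 12*x - 32/5*5 + x*5)*I - ⅒*(-16))/6 = -((-384/5 + 12*x - 32 + 5*x)*I + 8/5)/6 = -((-544/5 + 17*x)*I + 8/5)/6 = -(I*(-544/5 + 17*x) + 8/5)/6 = -(8/5 + I*(-544/5 + 17*x))/6 = -4/15 - I*(-544/5 + 17*x)/6)
U(-575, -692)/636218 = (-4/15 + (272/15)*(-692) - 17/6*(-692)*(-575))/636218 = (-4/15 - 188224/15 - 3382150/3)*(1/636218) = -17098978/15*1/636218 = -8549489/4771635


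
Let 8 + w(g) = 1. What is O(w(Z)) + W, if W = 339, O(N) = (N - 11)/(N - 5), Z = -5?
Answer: 681/2 ≈ 340.50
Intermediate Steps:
w(g) = -7 (w(g) = -8 + 1 = -7)
O(N) = (-11 + N)/(-5 + N)
O(w(Z)) + W = (-11 - 7)/(-5 - 7) + 339 = -18/(-12) + 339 = -1/12*(-18) + 339 = 3/2 + 339 = 681/2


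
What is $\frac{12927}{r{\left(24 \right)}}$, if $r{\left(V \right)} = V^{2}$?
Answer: $\frac{4309}{192} \approx 22.443$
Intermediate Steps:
$\frac{12927}{r{\left(24 \right)}} = \frac{12927}{24^{2}} = \frac{12927}{576} = 12927 \cdot \frac{1}{576} = \frac{4309}{192}$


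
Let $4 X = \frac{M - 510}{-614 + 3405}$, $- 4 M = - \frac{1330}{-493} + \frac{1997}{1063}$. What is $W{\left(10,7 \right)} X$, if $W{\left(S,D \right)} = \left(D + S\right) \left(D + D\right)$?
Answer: $- \frac{7500350697}{688305256} \approx -10.897$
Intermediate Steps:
$M = - \frac{2398311}{2096236}$ ($M = - \frac{- \frac{1330}{-493} + \frac{1997}{1063}}{4} = - \frac{\left(-1330\right) \left(- \frac{1}{493}\right) + 1997 \cdot \frac{1}{1063}}{4} = - \frac{\frac{1330}{493} + \frac{1997}{1063}}{4} = \left(- \frac{1}{4}\right) \frac{2398311}{524059} = - \frac{2398311}{2096236} \approx -1.1441$)
$X = - \frac{1071478671}{23402378704}$ ($X = \frac{\left(- \frac{2398311}{2096236} - 510\right) \frac{1}{-614 + 3405}}{4} = \frac{\left(- \frac{1071478671}{2096236}\right) \frac{1}{2791}}{4} = \frac{1}{4} \left(- \frac{1071478671}{5850594676}\right) = - \frac{1071478671}{23402378704} \approx -0.045785$)
$W{\left(S,D \right)} = 2 D \left(D + S\right)$ ($W{\left(S,D \right)} = \left(D + S\right) 2 D = 2 D \left(D + S\right)$)
$W{\left(10,7 \right)} X = 2 \cdot 7 \left(7 + 10\right) \left(- \frac{1071478671}{23402378704}\right) = 2 \cdot 7 \cdot 17 \left(- \frac{1071478671}{23402378704}\right) = 238 \left(- \frac{1071478671}{23402378704}\right) = - \frac{7500350697}{688305256}$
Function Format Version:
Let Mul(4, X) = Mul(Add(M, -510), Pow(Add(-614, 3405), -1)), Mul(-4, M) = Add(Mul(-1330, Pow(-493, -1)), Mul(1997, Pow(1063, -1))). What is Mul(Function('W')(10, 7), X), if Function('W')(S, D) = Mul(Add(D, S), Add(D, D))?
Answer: Rational(-7500350697, 688305256) ≈ -10.897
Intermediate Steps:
M = Rational(-2398311, 2096236) (M = Mul(Rational(-1, 4), Add(Mul(-1330, Pow(-493, -1)), Mul(1997, Pow(1063, -1)))) = Mul(Rational(-1, 4), Add(Mul(-1330, Rational(-1, 493)), Mul(1997, Rational(1, 1063)))) = Mul(Rational(-1, 4), Add(Rational(1330, 493), Rational(1997, 1063))) = Mul(Rational(-1, 4), Rational(2398311, 524059)) = Rational(-2398311, 2096236) ≈ -1.1441)
X = Rational(-1071478671, 23402378704) (X = Mul(Rational(1, 4), Mul(Add(Rational(-2398311, 2096236), -510), Pow(Add(-614, 3405), -1))) = Mul(Rational(1, 4), Mul(Rational(-1071478671, 2096236), Pow(2791, -1))) = Mul(Rational(1, 4), Mul(Rational(-1071478671, 2096236), Rational(1, 2791))) = Mul(Rational(1, 4), Rational(-1071478671, 5850594676)) = Rational(-1071478671, 23402378704) ≈ -0.045785)
Function('W')(S, D) = Mul(2, D, Add(D, S)) (Function('W')(S, D) = Mul(Add(D, S), Mul(2, D)) = Mul(2, D, Add(D, S)))
Mul(Function('W')(10, 7), X) = Mul(Mul(2, 7, Add(7, 10)), Rational(-1071478671, 23402378704)) = Mul(Mul(2, 7, 17), Rational(-1071478671, 23402378704)) = Mul(238, Rational(-1071478671, 23402378704)) = Rational(-7500350697, 688305256)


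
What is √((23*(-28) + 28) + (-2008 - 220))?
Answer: 6*I*√79 ≈ 53.329*I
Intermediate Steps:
√((23*(-28) + 28) + (-2008 - 220)) = √((-644 + 28) - 2228) = √(-616 - 2228) = √(-2844) = 6*I*√79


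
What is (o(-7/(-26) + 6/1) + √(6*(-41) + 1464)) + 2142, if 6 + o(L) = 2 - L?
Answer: 55425/26 + √1218 ≈ 2166.6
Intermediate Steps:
o(L) = -4 - L (o(L) = -6 + (2 - L) = -4 - L)
(o(-7/(-26) + 6/1) + √(6*(-41) + 1464)) + 2142 = ((-4 - (-7/(-26) + 6/1)) + √(6*(-41) + 1464)) + 2142 = ((-4 - (-7*(-1/26) + 6*1)) + √(-246 + 1464)) + 2142 = ((-4 - (7/26 + 6)) + √1218) + 2142 = ((-4 - 1*163/26) + √1218) + 2142 = ((-4 - 163/26) + √1218) + 2142 = (-267/26 + √1218) + 2142 = 55425/26 + √1218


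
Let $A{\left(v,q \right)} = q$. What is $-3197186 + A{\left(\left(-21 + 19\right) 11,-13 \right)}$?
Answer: $-3197199$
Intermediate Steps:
$-3197186 + A{\left(\left(-21 + 19\right) 11,-13 \right)} = -3197186 - 13 = -3197199$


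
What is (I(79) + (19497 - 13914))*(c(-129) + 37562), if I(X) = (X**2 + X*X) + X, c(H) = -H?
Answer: 683865504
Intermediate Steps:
I(X) = X + 2*X**2 (I(X) = (X**2 + X**2) + X = 2*X**2 + X = X + 2*X**2)
(I(79) + (19497 - 13914))*(c(-129) + 37562) = (79*(1 + 2*79) + (19497 - 13914))*(-1*(-129) + 37562) = (79*(1 + 158) + 5583)*(129 + 37562) = (79*159 + 5583)*37691 = (12561 + 5583)*37691 = 18144*37691 = 683865504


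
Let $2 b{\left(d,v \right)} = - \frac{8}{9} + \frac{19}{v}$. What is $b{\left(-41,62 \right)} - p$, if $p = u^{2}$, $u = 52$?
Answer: $- \frac{3017989}{1116} \approx -2704.3$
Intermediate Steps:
$b{\left(d,v \right)} = - \frac{4}{9} + \frac{19}{2 v}$ ($b{\left(d,v \right)} = \frac{- \frac{8}{9} + \frac{19}{v}}{2} = - \frac{4}{9} + \frac{19}{2 v}$)
$p = 2704$ ($p = 52^{2} = 2704$)
$b{\left(-41,62 \right)} - p = \frac{171 - 496}{18 \cdot 62} - 2704 = \frac{1}{18} \cdot \frac{1}{62} \left(171 - 496\right) - 2704 = \frac{1}{18} \cdot \frac{1}{62} \left(-325\right) - 2704 = - \frac{325}{1116} - 2704 = - \frac{3017989}{1116}$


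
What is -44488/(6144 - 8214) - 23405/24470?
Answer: 104017301/5065290 ≈ 20.535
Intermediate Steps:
-44488/(6144 - 8214) - 23405/24470 = -44488/(-2070) - 23405*1/24470 = -44488*(-1/2070) - 4681/4894 = 22244/1035 - 4681/4894 = 104017301/5065290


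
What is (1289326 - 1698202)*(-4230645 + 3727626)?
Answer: 205672396644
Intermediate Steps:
(1289326 - 1698202)*(-4230645 + 3727626) = -408876*(-503019) = 205672396644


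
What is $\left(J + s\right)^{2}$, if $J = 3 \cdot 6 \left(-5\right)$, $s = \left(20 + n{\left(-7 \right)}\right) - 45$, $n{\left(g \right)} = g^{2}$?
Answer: $4356$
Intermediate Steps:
$s = 24$ ($s = \left(20 + \left(-7\right)^{2}\right) - 45 = \left(20 + 49\right) - 45 = 69 - 45 = 24$)
$J = -90$ ($J = 18 \left(-5\right) = -90$)
$\left(J + s\right)^{2} = \left(-90 + 24\right)^{2} = \left(-66\right)^{2} = 4356$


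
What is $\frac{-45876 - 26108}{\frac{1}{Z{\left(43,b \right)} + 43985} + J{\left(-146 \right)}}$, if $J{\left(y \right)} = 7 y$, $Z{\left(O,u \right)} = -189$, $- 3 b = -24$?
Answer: $\frac{3152611264}{44759511} \approx 70.434$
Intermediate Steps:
$b = 8$ ($b = \left(- \frac{1}{3}\right) \left(-24\right) = 8$)
$\frac{-45876 - 26108}{\frac{1}{Z{\left(43,b \right)} + 43985} + J{\left(-146 \right)}} = \frac{-45876 - 26108}{\frac{1}{-189 + 43985} + 7 \left(-146\right)} = - \frac{71984}{\frac{1}{43796} - 1022} = - \frac{71984}{- \frac{44759511}{43796}} = \left(-71984\right) \left(- \frac{43796}{44759511}\right) = \frac{3152611264}{44759511}$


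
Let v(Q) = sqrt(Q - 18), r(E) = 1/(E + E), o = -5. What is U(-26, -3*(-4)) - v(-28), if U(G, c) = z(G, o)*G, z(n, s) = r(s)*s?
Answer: -13 - I*sqrt(46) ≈ -13.0 - 6.7823*I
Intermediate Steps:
r(E) = 1/(2*E)
v(Q) = sqrt(-18 + Q)
z(n, s) = 1/2 (z(n, s) = (1/(2*s))*s = 1/2)
U(G, c) = G/2
U(-26, -3*(-4)) - v(-28) = (1/2)*(-26) - sqrt(-18 - 28) = -13 - sqrt(-46) = -13 - I*sqrt(46)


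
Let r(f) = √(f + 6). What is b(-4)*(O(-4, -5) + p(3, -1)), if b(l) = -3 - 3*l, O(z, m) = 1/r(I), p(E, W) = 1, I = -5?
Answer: 18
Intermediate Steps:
r(f) = √(6 + f)
O(z, m) = 1 (O(z, m) = 1/(√(6 - 5)) = 1/(√1) = 1/1 = 1)
b(-4)*(O(-4, -5) + p(3, -1)) = (-3 - 3*(-4))*(1 + 1) = (-3 + 12)*2 = 9*2 = 18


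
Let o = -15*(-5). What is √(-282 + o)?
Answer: 3*I*√23 ≈ 14.387*I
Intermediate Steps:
o = 75
√(-282 + o) = √(-282 + 75) = √(-207) = 3*I*√23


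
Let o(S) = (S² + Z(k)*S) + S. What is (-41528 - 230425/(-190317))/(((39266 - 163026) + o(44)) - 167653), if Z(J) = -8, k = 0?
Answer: 7903253951/55151011845 ≈ 0.14330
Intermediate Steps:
o(S) = S² - 7*S (o(S) = (S² - 8*S) + S = S² - 7*S)
(-41528 - 230425/(-190317))/(((39266 - 163026) + o(44)) - 167653) = (-41528 - 230425/(-190317))/(((39266 - 163026) + 44*(-7 + 44)) - 167653) = (-41528 - 230425*(-1/190317))/((-123760 + 44*37) - 167653) = (-41528 + 230425/190317)/((-123760 + 1628) - 167653) = -7903253951/(190317*(-122132 - 167653)) = -7903253951/190317/(-289785) = -7903253951/190317*(-1/289785) = 7903253951/55151011845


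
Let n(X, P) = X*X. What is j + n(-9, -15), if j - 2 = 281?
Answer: 364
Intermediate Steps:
j = 283 (j = 2 + 281 = 283)
n(X, P) = X²
j + n(-9, -15) = 283 + (-9)² = 283 + 81 = 364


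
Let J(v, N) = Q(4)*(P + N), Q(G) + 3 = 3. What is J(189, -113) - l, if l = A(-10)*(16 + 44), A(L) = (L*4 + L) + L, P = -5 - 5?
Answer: 3600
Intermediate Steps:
Q(G) = 0 (Q(G) = -3 + 3 = 0)
P = -10
A(L) = 6*L (A(L) = (4*L + L) + L = 5*L + L = 6*L)
J(v, N) = 0 (J(v, N) = 0*(-10 + N) = 0)
l = -3600 (l = (6*(-10))*(16 + 44) = -60*60 = -3600)
J(189, -113) - l = 0 - 1*(-3600) = 0 + 3600 = 3600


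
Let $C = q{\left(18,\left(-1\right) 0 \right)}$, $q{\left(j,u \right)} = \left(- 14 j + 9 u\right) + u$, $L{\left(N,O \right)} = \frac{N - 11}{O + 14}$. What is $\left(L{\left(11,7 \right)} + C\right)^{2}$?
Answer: $63504$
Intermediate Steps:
$L{\left(N,O \right)} = \frac{-11 + N}{14 + O}$
$q{\left(j,u \right)} = - 14 j + 10 u$
$C = -252$ ($C = \left(-14\right) 18 + 10 \left(\left(-1\right) 0\right) = -252 + 10 \cdot 0 = -252 + 0 = -252$)
$\left(L{\left(11,7 \right)} + C\right)^{2} = \left(\frac{-11 + 11}{14 + 7} - 252\right)^{2} = \left(\frac{1}{21} \cdot 0 - 252\right)^{2} = \left(0 - 252\right)^{2} = \left(-252\right)^{2} = 63504$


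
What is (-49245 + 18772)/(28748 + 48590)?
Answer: -30473/77338 ≈ -0.39402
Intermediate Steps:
(-49245 + 18772)/(28748 + 48590) = -30473/77338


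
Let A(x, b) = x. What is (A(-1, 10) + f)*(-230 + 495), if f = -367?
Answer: -97520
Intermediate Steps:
(A(-1, 10) + f)*(-230 + 495) = (-1 - 367)*(-230 + 495) = -368*265 = -97520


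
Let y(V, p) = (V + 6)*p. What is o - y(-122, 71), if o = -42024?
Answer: -33788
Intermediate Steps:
y(V, p) = p*(6 + V) (y(V, p) = (6 + V)*p = p*(6 + V))
o - y(-122, 71) = -42024 - 71*(6 - 122) = -42024 - 71*(-116) = -42024 - 1*(-8236) = -42024 + 8236 = -33788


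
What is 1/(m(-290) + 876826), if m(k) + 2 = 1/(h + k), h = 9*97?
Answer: 583/511188393 ≈ 1.1405e-6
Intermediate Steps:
h = 873
m(k) = -2 + 1/(873 + k)
1/(m(-290) + 876826) = 1/((-1745 - 2*(-290))/(873 - 290) + 876826) = 1/((-1745 + 580)/583 + 876826) = 1/((1/583)*(-1165) + 876826) = 1/(-1165/583 + 876826) = 1/(511188393/583) = 583/511188393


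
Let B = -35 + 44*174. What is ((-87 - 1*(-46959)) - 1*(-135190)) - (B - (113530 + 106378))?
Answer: 394349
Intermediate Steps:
B = 7621 (B = -35 + 7656 = 7621)
((-87 - 1*(-46959)) - 1*(-135190)) - (B - (113530 + 106378)) = ((-87 - 1*(-46959)) - 1*(-135190)) - (7621 - (113530 + 106378)) = ((-87 + 46959) + 135190) - (7621 - 1*219908) = (46872 + 135190) - (7621 - 219908) = 182062 - 1*(-212287) = 182062 + 212287 = 394349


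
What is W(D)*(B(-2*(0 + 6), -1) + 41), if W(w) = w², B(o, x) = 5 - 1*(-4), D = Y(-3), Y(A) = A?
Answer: 450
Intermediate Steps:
D = -3
B(o, x) = 9 (B(o, x) = 5 + 4 = 9)
W(D)*(B(-2*(0 + 6), -1) + 41) = (-3)²*(9 + 41) = 9*50 = 450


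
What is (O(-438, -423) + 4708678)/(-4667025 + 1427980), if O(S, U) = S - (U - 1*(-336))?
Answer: -4708327/3239045 ≈ -1.4536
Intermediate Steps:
O(S, U) = -336 + S - U (O(S, U) = S - (U + 336) = S - (336 + U) = S + (-336 - U) = -336 + S - U)
(O(-438, -423) + 4708678)/(-4667025 + 1427980) = ((-336 - 438 - 1*(-423)) + 4708678)/(-4667025 + 1427980) = ((-336 - 438 + 423) + 4708678)/(-3239045) = (-351 + 4708678)*(-1/3239045) = 4708327*(-1/3239045) = -4708327/3239045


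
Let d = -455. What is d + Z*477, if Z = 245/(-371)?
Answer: -770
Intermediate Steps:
Z = -35/53 (Z = 245*(-1/371) = -35/53 ≈ -0.66038)
d + Z*477 = -455 - 35/53*477 = -455 - 315 = -770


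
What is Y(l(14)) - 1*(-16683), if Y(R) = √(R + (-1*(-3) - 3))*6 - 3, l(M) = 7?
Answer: 16680 + 6*√7 ≈ 16696.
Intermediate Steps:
Y(R) = -3 + 6*√R (Y(R) = √(R + (3 - 3))*6 - 3 = √(R + 0)*6 - 3 = √R*6 - 3 = 6*√R - 3 = -3 + 6*√R)
Y(l(14)) - 1*(-16683) = (-3 + 6*√7) - 1*(-16683) = (-3 + 6*√7) + 16683 = 16680 + 6*√7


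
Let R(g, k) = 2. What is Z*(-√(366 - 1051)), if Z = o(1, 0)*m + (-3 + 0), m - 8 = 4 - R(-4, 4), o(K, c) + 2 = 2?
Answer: 3*I*√685 ≈ 78.518*I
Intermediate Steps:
o(K, c) = 0 (o(K, c) = -2 + 2 = 0)
m = 10 (m = 8 + (4 - 1*2) = 8 + (4 - 2) = 8 + 2 = 10)
Z = -3 (Z = 0*10 + (-3 + 0) = 0 - 3 = -3)
Z*(-√(366 - 1051)) = -(-3)*√(366 - 1051) = -(-3)*√(-685) = -(-3)*I*√685 = 3*I*√685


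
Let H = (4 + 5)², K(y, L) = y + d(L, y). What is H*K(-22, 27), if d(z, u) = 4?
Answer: -1458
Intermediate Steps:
K(y, L) = 4 + y (K(y, L) = y + 4 = 4 + y)
H = 81 (H = 9² = 81)
H*K(-22, 27) = 81*(4 - 22) = 81*(-18) = -1458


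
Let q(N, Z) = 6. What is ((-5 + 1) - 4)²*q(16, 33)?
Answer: 384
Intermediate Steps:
((-5 + 1) - 4)²*q(16, 33) = ((-5 + 1) - 4)²*6 = (-4 - 4)²*6 = (-8)²*6 = 64*6 = 384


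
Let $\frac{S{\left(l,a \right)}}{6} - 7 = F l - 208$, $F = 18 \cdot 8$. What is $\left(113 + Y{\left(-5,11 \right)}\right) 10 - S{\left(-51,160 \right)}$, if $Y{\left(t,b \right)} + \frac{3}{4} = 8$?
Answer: $\frac{92945}{2} \approx 46473.0$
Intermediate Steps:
$Y{\left(t,b \right)} = \frac{29}{4}$ ($Y{\left(t,b \right)} = - \frac{3}{4} + 8 = \frac{29}{4}$)
$F = 144$
$S{\left(l,a \right)} = -1206 + 864 l$ ($S{\left(l,a \right)} = 42 + 6 \left(144 l - 208\right) = 42 + 6 \left(-208 + 144 l\right) = 42 + \left(-1248 + 864 l\right) = -1206 + 864 l$)
$\left(113 + Y{\left(-5,11 \right)}\right) 10 - S{\left(-51,160 \right)} = \left(113 + \frac{29}{4}\right) 10 - \left(-1206 + 864 \left(-51\right)\right) = \frac{481}{4} \cdot 10 - \left(-1206 - 44064\right) = \frac{2405}{2} - -45270 = \frac{2405}{2} + 45270 = \frac{92945}{2}$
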